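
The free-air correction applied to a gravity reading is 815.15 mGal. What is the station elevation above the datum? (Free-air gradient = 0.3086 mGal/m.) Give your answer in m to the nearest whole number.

2641

h = 815.15 / 0.3086 = 2641.45 m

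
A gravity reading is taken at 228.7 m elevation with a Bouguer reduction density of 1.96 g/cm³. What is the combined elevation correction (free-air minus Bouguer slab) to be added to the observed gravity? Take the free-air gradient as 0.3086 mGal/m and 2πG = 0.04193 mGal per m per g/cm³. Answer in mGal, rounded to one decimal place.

51.8

Combined gradient = 0.3086 − 0.04193 × 1.96 = 0.2264172 mGal/m
Combined elevation correction = 0.2264172 × 228.7 = 51.8 mGal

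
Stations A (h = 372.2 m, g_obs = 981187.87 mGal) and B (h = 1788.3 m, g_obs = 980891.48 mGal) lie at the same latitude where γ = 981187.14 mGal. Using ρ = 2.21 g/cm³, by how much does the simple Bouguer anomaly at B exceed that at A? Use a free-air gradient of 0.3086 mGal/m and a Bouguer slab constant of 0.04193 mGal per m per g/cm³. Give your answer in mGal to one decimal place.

Δg_SB(A) = 981187.87 − 981187.14 + 0.3086×372.2 − 0.04193×2.21×372.2 = 81.10 mGal
Δg_SB(B) = 980891.48 − 981187.14 + 0.3086×1788.3 − 0.04193×2.21×1788.3 = 90.50 mGal
Difference = 90.50 − (81.10) = 9.40 mGal

9.4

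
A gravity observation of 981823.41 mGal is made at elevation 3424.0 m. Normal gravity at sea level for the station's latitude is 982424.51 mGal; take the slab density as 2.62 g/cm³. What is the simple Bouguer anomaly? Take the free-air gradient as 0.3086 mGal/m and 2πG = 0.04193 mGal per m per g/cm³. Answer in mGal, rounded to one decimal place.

Free-air correction = 0.3086 × 3424.0 = 1056.65 mGal
Free-air anomaly = 981823.41 − 982424.51 + (1056.65) = 455.55 mGal
Bouguer slab correction = 0.04193 × 2.62 × 3424.0 = 376.15 mGal
Simple Bouguer anomaly = 455.55 − (376.15) = 79.40 mGal

79.4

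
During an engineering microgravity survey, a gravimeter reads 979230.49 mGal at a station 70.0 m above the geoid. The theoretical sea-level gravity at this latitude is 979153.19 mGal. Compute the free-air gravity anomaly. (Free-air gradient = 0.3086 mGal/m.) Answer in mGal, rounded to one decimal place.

Free-air correction = 0.3086 × 70.0 = 21.60 mGal
Free-air anomaly = 979230.49 − 979153.19 + (21.60) = 98.90 mGal

98.9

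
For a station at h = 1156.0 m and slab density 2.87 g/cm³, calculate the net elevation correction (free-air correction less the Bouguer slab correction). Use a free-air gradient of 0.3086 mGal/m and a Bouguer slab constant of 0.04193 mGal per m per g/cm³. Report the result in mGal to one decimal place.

217.6

Combined gradient = 0.3086 − 0.04193 × 2.87 = 0.1882609 mGal/m
Combined elevation correction = 0.1882609 × 1156.0 = 217.6 mGal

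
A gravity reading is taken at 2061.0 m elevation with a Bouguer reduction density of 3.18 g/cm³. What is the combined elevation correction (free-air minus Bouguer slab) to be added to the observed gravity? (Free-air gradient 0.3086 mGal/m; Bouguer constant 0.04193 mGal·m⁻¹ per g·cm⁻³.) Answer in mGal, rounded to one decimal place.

Combined gradient = 0.3086 − 0.04193 × 3.18 = 0.1752626 mGal/m
Combined elevation correction = 0.1752626 × 2061.0 = 361.2 mGal

361.2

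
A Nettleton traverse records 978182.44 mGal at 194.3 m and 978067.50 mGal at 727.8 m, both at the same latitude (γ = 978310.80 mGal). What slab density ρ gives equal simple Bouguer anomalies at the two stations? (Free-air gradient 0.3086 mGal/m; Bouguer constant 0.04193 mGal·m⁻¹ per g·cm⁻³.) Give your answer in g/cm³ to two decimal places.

2.22

Δg_obs = 978067.50 − 978182.44 = -114.94 mGal over Δh = 727.8 − 194.3 = 533.5 m
Equal Bouguer anomalies ⇒ Δg_obs + (0.3086 − 0.04193ρ)·Δh = 0
0.3086 − 0.04193ρ = −Δg_obs/Δh = 0.21545
ρ = (0.3086 − 0.21545) / 0.04193 = 2.22 g/cm³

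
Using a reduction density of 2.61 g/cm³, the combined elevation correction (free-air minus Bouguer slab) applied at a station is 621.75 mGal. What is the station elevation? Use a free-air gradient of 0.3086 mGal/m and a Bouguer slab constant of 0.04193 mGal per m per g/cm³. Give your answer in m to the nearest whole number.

3122

Combined gradient = 0.3086 − 0.04193 × 2.61 = 0.1991627 mGal/m
h = 621.75 / 0.1991627 = 3121.82 m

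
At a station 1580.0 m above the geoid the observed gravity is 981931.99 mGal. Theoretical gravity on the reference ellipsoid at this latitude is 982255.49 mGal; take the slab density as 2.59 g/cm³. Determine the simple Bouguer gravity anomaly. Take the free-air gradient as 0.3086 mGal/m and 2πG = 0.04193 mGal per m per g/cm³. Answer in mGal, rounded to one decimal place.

-7.5

Free-air correction = 0.3086 × 1580.0 = 487.59 mGal
Free-air anomaly = 981931.99 − 982255.49 + (487.59) = 164.09 mGal
Bouguer slab correction = 0.04193 × 2.59 × 1580.0 = 171.59 mGal
Simple Bouguer anomaly = 164.09 − (171.59) = -7.50 mGal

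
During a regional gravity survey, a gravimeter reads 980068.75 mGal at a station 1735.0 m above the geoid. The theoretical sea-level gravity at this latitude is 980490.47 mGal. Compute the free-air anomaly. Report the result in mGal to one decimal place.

113.7

Free-air correction = 0.3086 × 1735.0 = 535.42 mGal
Free-air anomaly = 980068.75 − 980490.47 + (535.42) = 113.70 mGal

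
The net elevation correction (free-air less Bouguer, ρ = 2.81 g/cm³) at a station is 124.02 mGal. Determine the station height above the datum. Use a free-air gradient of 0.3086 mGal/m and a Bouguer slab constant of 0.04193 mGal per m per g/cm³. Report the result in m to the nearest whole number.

650

Combined gradient = 0.3086 − 0.04193 × 2.81 = 0.1907767 mGal/m
h = 124.02 / 0.1907767 = 650.08 m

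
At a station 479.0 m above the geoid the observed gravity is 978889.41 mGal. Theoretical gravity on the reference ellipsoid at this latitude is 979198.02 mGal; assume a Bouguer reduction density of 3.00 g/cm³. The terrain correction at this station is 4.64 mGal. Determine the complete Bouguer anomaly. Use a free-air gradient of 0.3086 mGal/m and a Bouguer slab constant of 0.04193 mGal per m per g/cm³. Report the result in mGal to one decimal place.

Free-air correction = 0.3086 × 479.0 = 147.82 mGal
Free-air anomaly = 978889.41 − 979198.02 + (147.82) = -160.79 mGal
Bouguer slab correction = 0.04193 × 3.00 × 479.0 = 60.25 mGal
Simple Bouguer anomaly = -160.79 − (60.25) = -221.04 mGal
Complete Bouguer anomaly = -221.04 + 4.64 = -216.40 mGal

-216.4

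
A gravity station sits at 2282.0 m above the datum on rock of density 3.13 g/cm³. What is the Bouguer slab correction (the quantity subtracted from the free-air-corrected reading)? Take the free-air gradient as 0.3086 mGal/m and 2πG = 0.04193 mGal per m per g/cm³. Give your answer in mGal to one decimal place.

299.5

Bouguer slab correction = 0.04193 × 3.13 × 2282.0 = 299.5 mGal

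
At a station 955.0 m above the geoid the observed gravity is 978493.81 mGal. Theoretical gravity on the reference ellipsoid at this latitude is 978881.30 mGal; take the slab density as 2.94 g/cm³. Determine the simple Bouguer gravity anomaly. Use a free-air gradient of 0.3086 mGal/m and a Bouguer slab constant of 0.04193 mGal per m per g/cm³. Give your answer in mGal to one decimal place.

Free-air correction = 0.3086 × 955.0 = 294.71 mGal
Free-air anomaly = 978493.81 − 978881.30 + (294.71) = -92.78 mGal
Bouguer slab correction = 0.04193 × 2.94 × 955.0 = 117.73 mGal
Simple Bouguer anomaly = -92.78 − (117.73) = -210.51 mGal

-210.5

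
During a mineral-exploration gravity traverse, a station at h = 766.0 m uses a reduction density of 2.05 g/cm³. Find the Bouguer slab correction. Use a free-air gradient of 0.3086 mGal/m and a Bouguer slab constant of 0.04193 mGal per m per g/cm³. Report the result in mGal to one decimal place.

65.8

Bouguer slab correction = 0.04193 × 2.05 × 766.0 = 65.8 mGal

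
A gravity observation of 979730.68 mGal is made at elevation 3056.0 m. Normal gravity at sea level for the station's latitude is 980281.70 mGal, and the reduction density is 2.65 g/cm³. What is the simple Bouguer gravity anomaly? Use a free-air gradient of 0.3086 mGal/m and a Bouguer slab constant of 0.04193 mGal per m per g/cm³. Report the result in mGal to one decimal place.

52.5

Free-air correction = 0.3086 × 3056.0 = 943.08 mGal
Free-air anomaly = 979730.68 − 980281.70 + (943.08) = 392.06 mGal
Bouguer slab correction = 0.04193 × 2.65 × 3056.0 = 339.57 mGal
Simple Bouguer anomaly = 392.06 − (339.57) = 52.49 mGal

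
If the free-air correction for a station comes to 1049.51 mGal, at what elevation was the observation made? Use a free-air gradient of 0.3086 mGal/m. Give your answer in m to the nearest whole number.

3401

h = 1049.51 / 0.3086 = 3400.87 m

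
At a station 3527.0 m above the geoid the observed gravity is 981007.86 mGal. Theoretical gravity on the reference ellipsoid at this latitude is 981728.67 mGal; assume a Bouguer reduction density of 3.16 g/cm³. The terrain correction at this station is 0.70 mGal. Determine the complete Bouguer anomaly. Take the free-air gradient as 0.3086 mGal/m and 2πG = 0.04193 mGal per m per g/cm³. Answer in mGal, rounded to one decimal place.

-99.0

Free-air correction = 0.3086 × 3527.0 = 1088.43 mGal
Free-air anomaly = 981007.86 − 981728.67 + (1088.43) = 367.62 mGal
Bouguer slab correction = 0.04193 × 3.16 × 3527.0 = 467.32 mGal
Simple Bouguer anomaly = 367.62 − (467.32) = -99.70 mGal
Complete Bouguer anomaly = -99.70 + 0.70 = -99.00 mGal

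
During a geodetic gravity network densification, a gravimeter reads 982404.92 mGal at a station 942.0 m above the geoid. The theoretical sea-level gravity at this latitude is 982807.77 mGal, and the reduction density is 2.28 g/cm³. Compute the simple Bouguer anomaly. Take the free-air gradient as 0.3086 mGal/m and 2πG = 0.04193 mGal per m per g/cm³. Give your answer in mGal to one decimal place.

-202.2

Free-air correction = 0.3086 × 942.0 = 290.70 mGal
Free-air anomaly = 982404.92 − 982807.77 + (290.70) = -112.15 mGal
Bouguer slab correction = 0.04193 × 2.28 × 942.0 = 90.06 mGal
Simple Bouguer anomaly = -112.15 − (90.06) = -202.21 mGal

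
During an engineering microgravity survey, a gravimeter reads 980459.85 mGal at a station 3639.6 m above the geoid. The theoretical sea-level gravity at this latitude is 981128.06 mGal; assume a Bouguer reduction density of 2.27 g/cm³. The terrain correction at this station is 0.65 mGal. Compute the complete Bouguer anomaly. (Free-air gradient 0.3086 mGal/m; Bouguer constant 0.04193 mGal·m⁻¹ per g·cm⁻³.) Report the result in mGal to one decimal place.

Free-air correction = 0.3086 × 3639.6 = 1123.18 mGal
Free-air anomaly = 980459.85 − 981128.06 + (1123.18) = 454.97 mGal
Bouguer slab correction = 0.04193 × 2.27 × 3639.6 = 346.42 mGal
Simple Bouguer anomaly = 454.97 − (346.42) = 108.55 mGal
Complete Bouguer anomaly = 108.55 + 0.65 = 109.20 mGal

109.2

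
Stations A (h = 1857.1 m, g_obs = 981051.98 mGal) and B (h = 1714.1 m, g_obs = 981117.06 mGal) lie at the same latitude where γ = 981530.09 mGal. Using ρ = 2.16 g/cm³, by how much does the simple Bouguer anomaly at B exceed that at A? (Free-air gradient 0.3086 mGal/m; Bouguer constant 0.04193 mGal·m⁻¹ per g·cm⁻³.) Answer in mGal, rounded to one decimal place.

33.9

Δg_SB(A) = 981051.98 − 981530.09 + 0.3086×1857.1 − 0.04193×2.16×1857.1 = -73.20 mGal
Δg_SB(B) = 981117.06 − 981530.09 + 0.3086×1714.1 − 0.04193×2.16×1714.1 = -39.30 mGal
Difference = -39.30 − (-73.20) = 33.90 mGal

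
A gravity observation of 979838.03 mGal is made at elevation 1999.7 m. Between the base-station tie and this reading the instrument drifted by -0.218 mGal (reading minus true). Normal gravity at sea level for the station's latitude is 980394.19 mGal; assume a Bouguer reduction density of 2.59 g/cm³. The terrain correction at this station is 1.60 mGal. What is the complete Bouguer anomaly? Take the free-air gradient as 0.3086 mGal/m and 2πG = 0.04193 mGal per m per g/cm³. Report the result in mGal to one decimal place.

Drift-corrected reading = 979838.03 − (-0.218) = 979838.248 mGal
Free-air correction = 0.3086 × 1999.7 = 617.11 mGal
Free-air anomaly = 979838.248 − 980394.19 + (617.11) = 61.168 mGal
Bouguer slab correction = 0.04193 × 2.59 × 1999.7 = 217.16 mGal
Simple Bouguer anomaly = 61.168 − (217.16) = -155.992 mGal
Complete Bouguer anomaly = -155.992 + 1.60 = -154.392 mGal

-154.4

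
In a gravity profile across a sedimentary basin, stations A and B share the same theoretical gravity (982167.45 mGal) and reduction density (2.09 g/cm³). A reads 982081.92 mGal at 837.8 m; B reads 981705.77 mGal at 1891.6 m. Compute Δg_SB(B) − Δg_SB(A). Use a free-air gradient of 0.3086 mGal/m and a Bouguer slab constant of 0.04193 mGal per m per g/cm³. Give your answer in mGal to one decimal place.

Δg_SB(A) = 982081.92 − 982167.45 + 0.3086×837.8 − 0.04193×2.09×837.8 = 99.60 mGal
Δg_SB(B) = 981705.77 − 982167.45 + 0.3086×1891.6 − 0.04193×2.09×1891.6 = -43.70 mGal
Difference = -43.70 − (99.60) = -143.30 mGal

-143.3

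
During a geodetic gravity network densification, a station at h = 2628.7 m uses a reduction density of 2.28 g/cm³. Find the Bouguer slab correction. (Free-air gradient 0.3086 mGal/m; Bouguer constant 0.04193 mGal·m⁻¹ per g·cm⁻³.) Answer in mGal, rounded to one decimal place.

251.3

Bouguer slab correction = 0.04193 × 2.28 × 2628.7 = 251.3 mGal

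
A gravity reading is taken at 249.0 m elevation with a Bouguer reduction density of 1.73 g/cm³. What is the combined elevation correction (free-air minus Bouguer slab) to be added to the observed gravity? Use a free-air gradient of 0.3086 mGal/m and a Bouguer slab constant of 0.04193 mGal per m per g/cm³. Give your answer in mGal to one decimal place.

58.8

Combined gradient = 0.3086 − 0.04193 × 1.73 = 0.2360611 mGal/m
Combined elevation correction = 0.2360611 × 249.0 = 58.8 mGal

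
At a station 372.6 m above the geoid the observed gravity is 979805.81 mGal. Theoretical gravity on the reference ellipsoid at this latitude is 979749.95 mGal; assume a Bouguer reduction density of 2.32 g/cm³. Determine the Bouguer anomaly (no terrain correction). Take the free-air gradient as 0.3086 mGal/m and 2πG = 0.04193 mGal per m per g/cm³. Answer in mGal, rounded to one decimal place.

Free-air correction = 0.3086 × 372.6 = 114.98 mGal
Free-air anomaly = 979805.81 − 979749.95 + (114.98) = 170.84 mGal
Bouguer slab correction = 0.04193 × 2.32 × 372.6 = 36.25 mGal
Simple Bouguer anomaly = 170.84 − (36.25) = 134.59 mGal

134.6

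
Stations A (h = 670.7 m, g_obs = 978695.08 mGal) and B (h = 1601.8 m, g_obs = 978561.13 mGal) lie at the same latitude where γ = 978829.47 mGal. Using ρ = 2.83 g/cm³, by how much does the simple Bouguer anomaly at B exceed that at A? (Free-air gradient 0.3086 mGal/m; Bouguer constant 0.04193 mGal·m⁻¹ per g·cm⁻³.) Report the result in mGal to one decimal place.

Δg_SB(A) = 978695.08 − 978829.47 + 0.3086×670.7 − 0.04193×2.83×670.7 = -7.00 mGal
Δg_SB(B) = 978561.13 − 978829.47 + 0.3086×1601.8 − 0.04193×2.83×1601.8 = 35.90 mGal
Difference = 35.90 − (-7.00) = 42.90 mGal

42.9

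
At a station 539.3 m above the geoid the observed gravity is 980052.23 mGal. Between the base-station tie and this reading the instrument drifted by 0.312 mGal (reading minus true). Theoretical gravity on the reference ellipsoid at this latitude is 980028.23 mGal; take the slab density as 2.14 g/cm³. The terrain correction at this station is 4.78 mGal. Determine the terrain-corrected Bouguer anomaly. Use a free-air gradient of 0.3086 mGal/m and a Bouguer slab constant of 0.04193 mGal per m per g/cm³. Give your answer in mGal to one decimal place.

Drift-corrected reading = 980052.23 − (0.312) = 980051.918 mGal
Free-air correction = 0.3086 × 539.3 = 166.43 mGal
Free-air anomaly = 980051.918 − 980028.23 + (166.43) = 190.118 mGal
Bouguer slab correction = 0.04193 × 2.14 × 539.3 = 48.39 mGal
Simple Bouguer anomaly = 190.118 − (48.39) = 141.728 mGal
Complete Bouguer anomaly = 141.728 + 4.78 = 146.508 mGal

146.5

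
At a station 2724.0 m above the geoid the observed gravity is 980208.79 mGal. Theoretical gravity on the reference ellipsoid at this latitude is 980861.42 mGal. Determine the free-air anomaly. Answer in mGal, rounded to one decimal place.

188.0

Free-air correction = 0.3086 × 2724.0 = 840.63 mGal
Free-air anomaly = 980208.79 − 980861.42 + (840.63) = 188.00 mGal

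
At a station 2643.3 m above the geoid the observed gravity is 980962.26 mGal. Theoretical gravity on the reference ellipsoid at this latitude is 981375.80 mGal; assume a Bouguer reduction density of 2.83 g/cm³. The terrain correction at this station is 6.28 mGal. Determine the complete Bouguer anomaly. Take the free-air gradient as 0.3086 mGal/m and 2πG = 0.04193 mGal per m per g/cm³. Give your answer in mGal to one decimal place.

Free-air correction = 0.3086 × 2643.3 = 815.72 mGal
Free-air anomaly = 980962.26 − 981375.80 + (815.72) = 402.18 mGal
Bouguer slab correction = 0.04193 × 2.83 × 2643.3 = 313.66 mGal
Simple Bouguer anomaly = 402.18 − (313.66) = 88.52 mGal
Complete Bouguer anomaly = 88.52 + 6.28 = 94.80 mGal

94.8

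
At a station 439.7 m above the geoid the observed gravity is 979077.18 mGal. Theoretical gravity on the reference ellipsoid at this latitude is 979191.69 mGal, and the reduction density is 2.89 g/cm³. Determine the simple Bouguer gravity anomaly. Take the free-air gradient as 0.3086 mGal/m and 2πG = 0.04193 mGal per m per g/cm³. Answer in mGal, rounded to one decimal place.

Free-air correction = 0.3086 × 439.7 = 135.69 mGal
Free-air anomaly = 979077.18 − 979191.69 + (135.69) = 21.18 mGal
Bouguer slab correction = 0.04193 × 2.89 × 439.7 = 53.28 mGal
Simple Bouguer anomaly = 21.18 − (53.28) = -32.10 mGal

-32.1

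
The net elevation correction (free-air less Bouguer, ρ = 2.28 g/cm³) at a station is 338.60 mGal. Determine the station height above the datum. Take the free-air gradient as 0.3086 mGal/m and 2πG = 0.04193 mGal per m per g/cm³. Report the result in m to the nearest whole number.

Combined gradient = 0.3086 − 0.04193 × 2.28 = 0.2129996 mGal/m
h = 338.60 / 0.2129996 = 1589.67 m

1590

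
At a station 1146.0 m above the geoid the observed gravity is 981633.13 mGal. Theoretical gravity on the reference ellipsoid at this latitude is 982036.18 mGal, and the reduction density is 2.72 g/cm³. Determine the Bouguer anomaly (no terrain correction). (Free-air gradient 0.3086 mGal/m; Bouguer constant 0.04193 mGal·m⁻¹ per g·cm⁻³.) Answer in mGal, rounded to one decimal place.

Free-air correction = 0.3086 × 1146.0 = 353.66 mGal
Free-air anomaly = 981633.13 − 982036.18 + (353.66) = -49.39 mGal
Bouguer slab correction = 0.04193 × 2.72 × 1146.0 = 130.70 mGal
Simple Bouguer anomaly = -49.39 − (130.70) = -180.09 mGal

-180.1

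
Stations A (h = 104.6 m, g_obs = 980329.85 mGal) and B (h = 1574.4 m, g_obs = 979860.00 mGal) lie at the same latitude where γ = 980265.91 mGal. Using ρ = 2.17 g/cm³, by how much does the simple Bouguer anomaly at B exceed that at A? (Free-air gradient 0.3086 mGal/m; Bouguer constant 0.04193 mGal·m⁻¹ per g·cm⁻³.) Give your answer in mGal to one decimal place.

-150.0

Δg_SB(A) = 980329.85 − 980265.91 + 0.3086×104.6 − 0.04193×2.17×104.6 = 86.70 mGal
Δg_SB(B) = 979860.00 − 980265.91 + 0.3086×1574.4 − 0.04193×2.17×1574.4 = -63.30 mGal
Difference = -63.30 − (86.70) = -150.00 mGal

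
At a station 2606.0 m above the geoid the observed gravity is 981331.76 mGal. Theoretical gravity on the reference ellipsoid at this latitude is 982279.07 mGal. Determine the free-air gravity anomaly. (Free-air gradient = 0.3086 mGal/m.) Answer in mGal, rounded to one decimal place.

-143.1

Free-air correction = 0.3086 × 2606.0 = 804.21 mGal
Free-air anomaly = 981331.76 − 982279.07 + (804.21) = -143.10 mGal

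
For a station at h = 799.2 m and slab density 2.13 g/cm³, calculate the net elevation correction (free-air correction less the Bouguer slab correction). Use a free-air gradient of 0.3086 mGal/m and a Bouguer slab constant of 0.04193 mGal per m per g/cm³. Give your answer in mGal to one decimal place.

Combined gradient = 0.3086 − 0.04193 × 2.13 = 0.2192891 mGal/m
Combined elevation correction = 0.2192891 × 799.2 = 175.3 mGal

175.3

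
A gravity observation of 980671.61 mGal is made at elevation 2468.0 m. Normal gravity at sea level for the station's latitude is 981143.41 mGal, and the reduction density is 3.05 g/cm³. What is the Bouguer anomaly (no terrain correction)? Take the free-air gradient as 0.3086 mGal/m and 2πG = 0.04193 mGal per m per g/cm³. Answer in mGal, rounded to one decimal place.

Free-air correction = 0.3086 × 2468.0 = 761.62 mGal
Free-air anomaly = 980671.61 − 981143.41 + (761.62) = 289.82 mGal
Bouguer slab correction = 0.04193 × 3.05 × 2468.0 = 315.62 mGal
Simple Bouguer anomaly = 289.82 − (315.62) = -25.80 mGal

-25.8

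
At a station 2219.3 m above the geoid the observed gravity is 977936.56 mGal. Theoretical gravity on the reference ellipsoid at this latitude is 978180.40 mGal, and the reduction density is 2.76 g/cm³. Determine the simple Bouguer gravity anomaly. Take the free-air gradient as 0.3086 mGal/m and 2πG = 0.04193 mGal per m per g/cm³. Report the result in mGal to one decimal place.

Free-air correction = 0.3086 × 2219.3 = 684.88 mGal
Free-air anomaly = 977936.56 − 978180.40 + (684.88) = 441.04 mGal
Bouguer slab correction = 0.04193 × 2.76 × 2219.3 = 256.83 mGal
Simple Bouguer anomaly = 441.04 − (256.83) = 184.21 mGal

184.2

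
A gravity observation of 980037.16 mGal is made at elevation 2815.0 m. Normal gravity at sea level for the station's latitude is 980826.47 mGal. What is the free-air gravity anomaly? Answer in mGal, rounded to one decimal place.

Free-air correction = 0.3086 × 2815.0 = 868.71 mGal
Free-air anomaly = 980037.16 − 980826.47 + (868.71) = 79.40 mGal

79.4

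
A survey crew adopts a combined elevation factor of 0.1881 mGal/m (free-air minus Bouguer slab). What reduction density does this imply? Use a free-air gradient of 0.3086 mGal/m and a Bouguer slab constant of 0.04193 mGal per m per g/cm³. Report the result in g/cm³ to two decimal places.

0.1881 = 0.3086 − 0.04193 × ρ
ρ = (0.3086 − 0.1881) / 0.04193 = 2.87 g/cm³

2.87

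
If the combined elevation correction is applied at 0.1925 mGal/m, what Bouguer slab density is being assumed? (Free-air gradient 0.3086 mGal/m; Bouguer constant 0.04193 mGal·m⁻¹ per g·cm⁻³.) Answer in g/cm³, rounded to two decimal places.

0.1925 = 0.3086 − 0.04193 × ρ
ρ = (0.3086 − 0.1925) / 0.04193 = 2.77 g/cm³

2.77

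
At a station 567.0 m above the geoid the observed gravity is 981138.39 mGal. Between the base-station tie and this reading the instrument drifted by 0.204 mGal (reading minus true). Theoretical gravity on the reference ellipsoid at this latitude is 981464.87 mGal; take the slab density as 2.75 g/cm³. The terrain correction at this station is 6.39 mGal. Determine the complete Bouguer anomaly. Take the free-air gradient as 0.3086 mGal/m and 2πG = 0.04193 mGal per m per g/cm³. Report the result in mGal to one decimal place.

Drift-corrected reading = 981138.39 − (0.204) = 981138.186 mGal
Free-air correction = 0.3086 × 567.0 = 174.98 mGal
Free-air anomaly = 981138.186 − 981464.87 + (174.98) = -151.704 mGal
Bouguer slab correction = 0.04193 × 2.75 × 567.0 = 65.38 mGal
Simple Bouguer anomaly = -151.704 − (65.38) = -217.084 mGal
Complete Bouguer anomaly = -217.084 + 6.39 = -210.694 mGal

-210.7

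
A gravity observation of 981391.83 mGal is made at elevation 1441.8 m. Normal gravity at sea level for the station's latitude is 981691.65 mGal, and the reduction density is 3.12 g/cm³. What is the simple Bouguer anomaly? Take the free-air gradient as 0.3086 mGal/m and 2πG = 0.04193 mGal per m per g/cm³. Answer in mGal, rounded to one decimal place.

-43.5

Free-air correction = 0.3086 × 1441.8 = 444.94 mGal
Free-air anomaly = 981391.83 − 981691.65 + (444.94) = 145.12 mGal
Bouguer slab correction = 0.04193 × 3.12 × 1441.8 = 188.62 mGal
Simple Bouguer anomaly = 145.12 − (188.62) = -43.50 mGal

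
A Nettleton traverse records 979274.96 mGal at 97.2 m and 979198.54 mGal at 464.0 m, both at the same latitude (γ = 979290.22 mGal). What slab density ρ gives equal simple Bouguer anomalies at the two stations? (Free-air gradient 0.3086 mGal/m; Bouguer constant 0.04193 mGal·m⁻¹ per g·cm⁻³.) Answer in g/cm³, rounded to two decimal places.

2.39

Δg_obs = 979198.54 − 979274.96 = -76.42 mGal over Δh = 464.0 − 97.2 = 366.8 m
Equal Bouguer anomalies ⇒ Δg_obs + (0.3086 − 0.04193ρ)·Δh = 0
0.3086 − 0.04193ρ = −Δg_obs/Δh = 0.20834
ρ = (0.3086 − 0.20834) / 0.04193 = 2.39 g/cm³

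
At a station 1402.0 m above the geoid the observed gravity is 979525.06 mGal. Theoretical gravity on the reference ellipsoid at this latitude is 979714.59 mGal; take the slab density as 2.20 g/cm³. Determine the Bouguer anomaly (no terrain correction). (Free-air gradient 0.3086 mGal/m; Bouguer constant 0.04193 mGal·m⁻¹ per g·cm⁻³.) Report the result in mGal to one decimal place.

Free-air correction = 0.3086 × 1402.0 = 432.66 mGal
Free-air anomaly = 979525.06 − 979714.59 + (432.66) = 243.13 mGal
Bouguer slab correction = 0.04193 × 2.20 × 1402.0 = 129.33 mGal
Simple Bouguer anomaly = 243.13 − (129.33) = 113.80 mGal

113.8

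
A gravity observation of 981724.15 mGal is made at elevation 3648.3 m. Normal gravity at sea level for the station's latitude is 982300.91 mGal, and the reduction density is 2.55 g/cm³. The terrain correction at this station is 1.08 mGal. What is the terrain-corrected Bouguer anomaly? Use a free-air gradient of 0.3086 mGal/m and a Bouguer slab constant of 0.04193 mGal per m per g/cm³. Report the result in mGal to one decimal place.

160.1

Free-air correction = 0.3086 × 3648.3 = 1125.87 mGal
Free-air anomaly = 981724.15 − 982300.91 + (1125.87) = 549.11 mGal
Bouguer slab correction = 0.04193 × 2.55 × 3648.3 = 390.08 mGal
Simple Bouguer anomaly = 549.11 − (390.08) = 159.03 mGal
Complete Bouguer anomaly = 159.03 + 1.08 = 160.11 mGal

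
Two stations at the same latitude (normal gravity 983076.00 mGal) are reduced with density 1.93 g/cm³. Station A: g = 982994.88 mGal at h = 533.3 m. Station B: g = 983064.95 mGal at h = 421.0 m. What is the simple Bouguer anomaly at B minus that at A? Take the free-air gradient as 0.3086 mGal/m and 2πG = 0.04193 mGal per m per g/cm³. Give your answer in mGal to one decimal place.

Δg_SB(A) = 982994.88 − 983076.00 + 0.3086×533.3 − 0.04193×1.93×533.3 = 40.30 mGal
Δg_SB(B) = 983064.95 − 983076.00 + 0.3086×421.0 − 0.04193×1.93×421.0 = 84.80 mGal
Difference = 84.80 − (40.30) = 44.50 mGal

44.5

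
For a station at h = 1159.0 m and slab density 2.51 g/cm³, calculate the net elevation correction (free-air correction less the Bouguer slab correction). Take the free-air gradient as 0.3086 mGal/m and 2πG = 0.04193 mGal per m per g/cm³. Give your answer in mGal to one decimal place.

Combined gradient = 0.3086 − 0.04193 × 2.51 = 0.2033557 mGal/m
Combined elevation correction = 0.2033557 × 1159.0 = 235.7 mGal

235.7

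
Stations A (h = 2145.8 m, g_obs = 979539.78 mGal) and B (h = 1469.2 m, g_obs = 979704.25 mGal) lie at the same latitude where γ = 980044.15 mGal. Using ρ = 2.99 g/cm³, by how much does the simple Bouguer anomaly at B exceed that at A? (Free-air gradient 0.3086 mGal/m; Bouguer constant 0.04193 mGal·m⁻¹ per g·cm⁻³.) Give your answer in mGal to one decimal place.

40.5

Δg_SB(A) = 979539.78 − 980044.15 + 0.3086×2145.8 − 0.04193×2.99×2145.8 = -111.20 mGal
Δg_SB(B) = 979704.25 − 980044.15 + 0.3086×1469.2 − 0.04193×2.99×1469.2 = -70.70 mGal
Difference = -70.70 − (-111.20) = 40.50 mGal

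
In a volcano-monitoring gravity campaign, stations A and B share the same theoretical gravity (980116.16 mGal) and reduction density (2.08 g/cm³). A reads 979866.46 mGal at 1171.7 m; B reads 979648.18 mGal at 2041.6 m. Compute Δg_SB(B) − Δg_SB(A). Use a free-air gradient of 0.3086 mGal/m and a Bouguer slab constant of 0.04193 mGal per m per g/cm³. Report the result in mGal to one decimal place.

-25.7

Δg_SB(A) = 979866.46 − 980116.16 + 0.3086×1171.7 − 0.04193×2.08×1171.7 = 9.70 mGal
Δg_SB(B) = 979648.18 − 980116.16 + 0.3086×2041.6 − 0.04193×2.08×2041.6 = -16.00 mGal
Difference = -16.00 − (9.70) = -25.70 mGal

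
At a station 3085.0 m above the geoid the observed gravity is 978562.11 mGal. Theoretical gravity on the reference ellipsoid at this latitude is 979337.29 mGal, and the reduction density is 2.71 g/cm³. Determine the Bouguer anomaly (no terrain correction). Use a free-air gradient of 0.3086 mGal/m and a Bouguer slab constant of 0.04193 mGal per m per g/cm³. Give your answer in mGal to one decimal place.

-173.7

Free-air correction = 0.3086 × 3085.0 = 952.03 mGal
Free-air anomaly = 978562.11 − 979337.29 + (952.03) = 176.85 mGal
Bouguer slab correction = 0.04193 × 2.71 × 3085.0 = 350.55 mGal
Simple Bouguer anomaly = 176.85 − (350.55) = -173.70 mGal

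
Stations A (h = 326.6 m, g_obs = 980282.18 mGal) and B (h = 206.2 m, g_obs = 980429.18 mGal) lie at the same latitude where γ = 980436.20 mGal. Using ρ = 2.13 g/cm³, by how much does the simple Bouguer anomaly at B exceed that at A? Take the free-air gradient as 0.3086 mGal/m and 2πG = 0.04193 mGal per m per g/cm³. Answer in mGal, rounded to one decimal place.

Δg_SB(A) = 980282.18 − 980436.20 + 0.3086×326.6 − 0.04193×2.13×326.6 = -82.40 mGal
Δg_SB(B) = 980429.18 − 980436.20 + 0.3086×206.2 − 0.04193×2.13×206.2 = 38.20 mGal
Difference = 38.20 − (-82.40) = 120.60 mGal

120.6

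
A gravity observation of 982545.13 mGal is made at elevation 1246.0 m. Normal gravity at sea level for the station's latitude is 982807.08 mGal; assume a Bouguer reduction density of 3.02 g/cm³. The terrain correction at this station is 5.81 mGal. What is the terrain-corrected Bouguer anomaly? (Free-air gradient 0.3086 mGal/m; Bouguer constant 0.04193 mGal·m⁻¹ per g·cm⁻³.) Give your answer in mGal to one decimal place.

Free-air correction = 0.3086 × 1246.0 = 384.52 mGal
Free-air anomaly = 982545.13 − 982807.08 + (384.52) = 122.57 mGal
Bouguer slab correction = 0.04193 × 3.02 × 1246.0 = 157.78 mGal
Simple Bouguer anomaly = 122.57 − (157.78) = -35.21 mGal
Complete Bouguer anomaly = -35.21 + 5.81 = -29.40 mGal

-29.4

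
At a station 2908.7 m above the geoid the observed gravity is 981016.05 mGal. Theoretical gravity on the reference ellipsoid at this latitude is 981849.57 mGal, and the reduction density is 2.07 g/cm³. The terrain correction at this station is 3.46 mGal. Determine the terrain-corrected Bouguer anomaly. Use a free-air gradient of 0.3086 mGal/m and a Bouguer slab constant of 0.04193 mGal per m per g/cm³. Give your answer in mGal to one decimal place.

Free-air correction = 0.3086 × 2908.7 = 897.62 mGal
Free-air anomaly = 981016.05 − 981849.57 + (897.62) = 64.10 mGal
Bouguer slab correction = 0.04193 × 2.07 × 2908.7 = 252.46 mGal
Simple Bouguer anomaly = 64.10 − (252.46) = -188.36 mGal
Complete Bouguer anomaly = -188.36 + 3.46 = -184.90 mGal

-184.9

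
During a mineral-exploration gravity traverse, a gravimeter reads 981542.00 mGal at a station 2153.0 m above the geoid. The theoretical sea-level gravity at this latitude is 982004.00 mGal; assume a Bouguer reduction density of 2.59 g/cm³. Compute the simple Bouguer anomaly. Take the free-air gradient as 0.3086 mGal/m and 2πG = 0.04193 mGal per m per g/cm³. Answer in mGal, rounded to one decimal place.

Free-air correction = 0.3086 × 2153.0 = 664.42 mGal
Free-air anomaly = 981542.00 − 982004.00 + (664.42) = 202.42 mGal
Bouguer slab correction = 0.04193 × 2.59 × 2153.0 = 233.81 mGal
Simple Bouguer anomaly = 202.42 − (233.81) = -31.39 mGal

-31.4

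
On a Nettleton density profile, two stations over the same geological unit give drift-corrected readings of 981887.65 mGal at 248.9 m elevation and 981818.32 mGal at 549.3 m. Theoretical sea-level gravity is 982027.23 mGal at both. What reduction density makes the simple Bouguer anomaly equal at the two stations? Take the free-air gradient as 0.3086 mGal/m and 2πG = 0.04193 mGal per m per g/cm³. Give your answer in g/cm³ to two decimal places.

1.86

Δg_obs = 981818.32 − 981887.65 = -69.33 mGal over Δh = 549.3 − 248.9 = 300.4 m
Equal Bouguer anomalies ⇒ Δg_obs + (0.3086 − 0.04193ρ)·Δh = 0
0.3086 − 0.04193ρ = −Δg_obs/Δh = 0.23079
ρ = (0.3086 − 0.23079) / 0.04193 = 1.86 g/cm³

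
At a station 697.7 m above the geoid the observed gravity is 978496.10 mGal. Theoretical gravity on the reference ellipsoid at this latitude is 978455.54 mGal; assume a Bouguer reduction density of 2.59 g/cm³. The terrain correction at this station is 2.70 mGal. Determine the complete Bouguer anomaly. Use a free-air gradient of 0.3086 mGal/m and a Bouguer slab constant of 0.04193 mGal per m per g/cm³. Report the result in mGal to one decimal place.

Free-air correction = 0.3086 × 697.7 = 215.31 mGal
Free-air anomaly = 978496.10 − 978455.54 + (215.31) = 255.87 mGal
Bouguer slab correction = 0.04193 × 2.59 × 697.7 = 75.77 mGal
Simple Bouguer anomaly = 255.87 − (75.77) = 180.10 mGal
Complete Bouguer anomaly = 180.10 + 2.70 = 182.80 mGal

182.8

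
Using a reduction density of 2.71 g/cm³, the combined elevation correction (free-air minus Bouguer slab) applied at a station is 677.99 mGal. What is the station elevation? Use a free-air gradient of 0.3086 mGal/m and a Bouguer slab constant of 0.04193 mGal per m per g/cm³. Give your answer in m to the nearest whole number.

Combined gradient = 0.3086 − 0.04193 × 2.71 = 0.1949697 mGal/m
h = 677.99 / 0.1949697 = 3477.41 m

3477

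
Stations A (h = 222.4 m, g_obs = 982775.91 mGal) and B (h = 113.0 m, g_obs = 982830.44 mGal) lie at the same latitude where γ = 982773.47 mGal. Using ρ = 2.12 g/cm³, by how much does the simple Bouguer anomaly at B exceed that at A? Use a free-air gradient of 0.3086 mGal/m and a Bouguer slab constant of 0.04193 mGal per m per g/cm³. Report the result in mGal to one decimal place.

30.5

Δg_SB(A) = 982775.91 − 982773.47 + 0.3086×222.4 − 0.04193×2.12×222.4 = 51.30 mGal
Δg_SB(B) = 982830.44 − 982773.47 + 0.3086×113.0 − 0.04193×2.12×113.0 = 81.80 mGal
Difference = 81.80 − (51.30) = 30.50 mGal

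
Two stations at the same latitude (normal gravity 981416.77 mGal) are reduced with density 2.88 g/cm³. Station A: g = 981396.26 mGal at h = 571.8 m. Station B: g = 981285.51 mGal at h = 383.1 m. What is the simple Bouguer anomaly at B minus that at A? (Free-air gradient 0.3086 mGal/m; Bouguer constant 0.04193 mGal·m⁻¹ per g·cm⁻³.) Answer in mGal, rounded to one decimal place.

-146.2

Δg_SB(A) = 981396.26 − 981416.77 + 0.3086×571.8 − 0.04193×2.88×571.8 = 86.90 mGal
Δg_SB(B) = 981285.51 − 981416.77 + 0.3086×383.1 − 0.04193×2.88×383.1 = -59.30 mGal
Difference = -59.30 − (86.90) = -146.20 mGal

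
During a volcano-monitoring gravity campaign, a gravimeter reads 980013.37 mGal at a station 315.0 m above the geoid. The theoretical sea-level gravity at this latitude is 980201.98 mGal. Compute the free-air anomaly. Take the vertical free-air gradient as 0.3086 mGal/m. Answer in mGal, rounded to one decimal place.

Free-air correction = 0.3086 × 315.0 = 97.21 mGal
Free-air anomaly = 980013.37 − 980201.98 + (97.21) = -91.40 mGal

-91.4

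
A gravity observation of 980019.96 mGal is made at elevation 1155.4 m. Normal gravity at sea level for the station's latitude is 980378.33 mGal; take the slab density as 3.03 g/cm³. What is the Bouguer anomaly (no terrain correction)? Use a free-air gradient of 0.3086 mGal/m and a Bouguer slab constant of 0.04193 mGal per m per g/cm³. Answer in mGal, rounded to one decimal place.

-148.6

Free-air correction = 0.3086 × 1155.4 = 356.56 mGal
Free-air anomaly = 980019.96 − 980378.33 + (356.56) = -1.81 mGal
Bouguer slab correction = 0.04193 × 3.03 × 1155.4 = 146.79 mGal
Simple Bouguer anomaly = -1.81 − (146.79) = -148.60 mGal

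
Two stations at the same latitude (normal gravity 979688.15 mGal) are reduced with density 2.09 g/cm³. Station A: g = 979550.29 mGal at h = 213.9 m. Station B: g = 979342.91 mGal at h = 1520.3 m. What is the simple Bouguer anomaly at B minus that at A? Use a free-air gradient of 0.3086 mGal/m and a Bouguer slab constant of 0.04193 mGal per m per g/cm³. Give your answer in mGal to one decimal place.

Δg_SB(A) = 979550.29 − 979688.15 + 0.3086×213.9 − 0.04193×2.09×213.9 = -90.60 mGal
Δg_SB(B) = 979342.91 − 979688.15 + 0.3086×1520.3 − 0.04193×2.09×1520.3 = -9.30 mGal
Difference = -9.30 − (-90.60) = 81.30 mGal

81.3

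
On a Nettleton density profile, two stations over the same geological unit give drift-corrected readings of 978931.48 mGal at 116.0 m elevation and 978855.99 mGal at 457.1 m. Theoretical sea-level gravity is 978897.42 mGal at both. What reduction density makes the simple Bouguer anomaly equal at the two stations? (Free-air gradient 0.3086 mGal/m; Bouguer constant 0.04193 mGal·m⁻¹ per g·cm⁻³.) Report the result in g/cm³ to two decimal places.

2.08

Δg_obs = 978855.99 − 978931.48 = -75.49 mGal over Δh = 457.1 − 116.0 = 341.1 m
Equal Bouguer anomalies ⇒ Δg_obs + (0.3086 − 0.04193ρ)·Δh = 0
0.3086 − 0.04193ρ = −Δg_obs/Δh = 0.22131
ρ = (0.3086 − 0.22131) / 0.04193 = 2.08 g/cm³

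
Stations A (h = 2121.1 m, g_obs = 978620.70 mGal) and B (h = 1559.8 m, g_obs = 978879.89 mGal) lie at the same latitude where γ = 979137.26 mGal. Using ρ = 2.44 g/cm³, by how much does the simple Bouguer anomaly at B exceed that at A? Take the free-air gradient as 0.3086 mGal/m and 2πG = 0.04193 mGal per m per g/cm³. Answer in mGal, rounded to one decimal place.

143.4

Δg_SB(A) = 978620.70 − 979137.26 + 0.3086×2121.1 − 0.04193×2.44×2121.1 = -79.00 mGal
Δg_SB(B) = 978879.89 − 979137.26 + 0.3086×1559.8 − 0.04193×2.44×1559.8 = 64.40 mGal
Difference = 64.40 − (-79.00) = 143.40 mGal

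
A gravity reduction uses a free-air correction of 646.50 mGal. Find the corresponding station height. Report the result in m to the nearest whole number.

2095

h = 646.50 / 0.3086 = 2094.94 m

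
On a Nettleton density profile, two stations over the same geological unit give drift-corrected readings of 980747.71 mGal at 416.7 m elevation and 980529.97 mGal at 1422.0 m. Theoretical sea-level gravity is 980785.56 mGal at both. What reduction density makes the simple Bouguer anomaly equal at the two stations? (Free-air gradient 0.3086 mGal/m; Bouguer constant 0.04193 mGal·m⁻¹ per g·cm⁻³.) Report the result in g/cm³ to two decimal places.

2.19

Δg_obs = 980529.97 − 980747.71 = -217.74 mGal over Δh = 1422.0 − 416.7 = 1005.3 m
Equal Bouguer anomalies ⇒ Δg_obs + (0.3086 − 0.04193ρ)·Δh = 0
0.3086 − 0.04193ρ = −Δg_obs/Δh = 0.21659
ρ = (0.3086 − 0.21659) / 0.04193 = 2.19 g/cm³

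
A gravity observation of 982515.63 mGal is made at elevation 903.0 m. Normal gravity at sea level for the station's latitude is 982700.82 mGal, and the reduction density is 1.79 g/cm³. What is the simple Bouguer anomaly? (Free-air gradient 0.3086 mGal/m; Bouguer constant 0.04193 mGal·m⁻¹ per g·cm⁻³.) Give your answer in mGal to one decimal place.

25.7

Free-air correction = 0.3086 × 903.0 = 278.67 mGal
Free-air anomaly = 982515.63 − 982700.82 + (278.67) = 93.48 mGal
Bouguer slab correction = 0.04193 × 1.79 × 903.0 = 67.77 mGal
Simple Bouguer anomaly = 93.48 − (67.77) = 25.71 mGal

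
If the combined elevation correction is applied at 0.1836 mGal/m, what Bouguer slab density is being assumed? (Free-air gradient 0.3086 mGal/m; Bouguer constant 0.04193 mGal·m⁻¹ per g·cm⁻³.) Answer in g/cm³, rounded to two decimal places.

2.98

0.1836 = 0.3086 − 0.04193 × ρ
ρ = (0.3086 − 0.1836) / 0.04193 = 2.98 g/cm³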